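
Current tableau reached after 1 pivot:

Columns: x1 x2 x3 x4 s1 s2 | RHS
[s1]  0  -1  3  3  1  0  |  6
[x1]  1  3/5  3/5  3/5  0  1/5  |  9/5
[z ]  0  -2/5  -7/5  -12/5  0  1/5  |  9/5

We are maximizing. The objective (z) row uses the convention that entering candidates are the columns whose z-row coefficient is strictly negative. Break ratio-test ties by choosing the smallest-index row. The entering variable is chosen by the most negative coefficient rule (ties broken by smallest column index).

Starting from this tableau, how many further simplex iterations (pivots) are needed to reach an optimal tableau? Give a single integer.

2

pivot: x4 in, s1 out → z = 33/5
pivot: x2 in, x1 out → z = 15/2
No improving column remains; optimal.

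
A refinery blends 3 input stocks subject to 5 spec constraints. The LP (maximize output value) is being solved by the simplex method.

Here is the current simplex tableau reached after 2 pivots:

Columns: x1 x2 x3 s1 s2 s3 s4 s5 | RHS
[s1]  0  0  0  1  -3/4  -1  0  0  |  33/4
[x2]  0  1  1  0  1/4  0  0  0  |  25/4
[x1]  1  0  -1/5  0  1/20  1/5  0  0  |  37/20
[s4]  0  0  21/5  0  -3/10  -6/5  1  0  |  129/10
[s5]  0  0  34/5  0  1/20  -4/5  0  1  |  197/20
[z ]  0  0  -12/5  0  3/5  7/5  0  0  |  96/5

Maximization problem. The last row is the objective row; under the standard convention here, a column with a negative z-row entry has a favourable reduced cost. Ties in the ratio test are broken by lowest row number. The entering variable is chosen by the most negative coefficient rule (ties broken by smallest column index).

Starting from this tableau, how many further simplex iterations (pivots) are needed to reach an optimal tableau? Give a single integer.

1

pivot: x3 in, s5 out → z = 771/34
No improving column remains; optimal.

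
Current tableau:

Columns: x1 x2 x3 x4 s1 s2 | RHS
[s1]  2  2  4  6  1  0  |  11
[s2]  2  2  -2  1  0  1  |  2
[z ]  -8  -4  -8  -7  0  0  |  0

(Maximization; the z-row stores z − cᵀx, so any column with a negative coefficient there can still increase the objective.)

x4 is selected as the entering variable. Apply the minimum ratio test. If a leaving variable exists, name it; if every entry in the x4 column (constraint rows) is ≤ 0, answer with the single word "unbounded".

Ratios: row 1 (s1): 11/6 = 11/6; row 2 (s2): 2/1 = 2.
Minimum ratio is in the s1 row, so s1 leaves.

s1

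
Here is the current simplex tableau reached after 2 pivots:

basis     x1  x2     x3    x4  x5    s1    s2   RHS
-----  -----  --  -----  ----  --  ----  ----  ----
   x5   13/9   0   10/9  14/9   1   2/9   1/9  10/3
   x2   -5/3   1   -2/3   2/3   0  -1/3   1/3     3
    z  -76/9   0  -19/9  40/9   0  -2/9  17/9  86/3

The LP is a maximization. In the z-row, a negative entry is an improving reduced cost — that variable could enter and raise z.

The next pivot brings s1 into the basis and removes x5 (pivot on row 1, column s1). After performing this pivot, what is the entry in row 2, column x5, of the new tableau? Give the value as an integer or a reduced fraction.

Pivot element is row 1, column s1: 2/9.
Normalize row 1: new (row 1, x5) = 1/(2/9) = 9/2.
row 2 ← row 2 − (-1/3)·(new row 1): 0 − (-1/3)·(9/2) = 3/2.

3/2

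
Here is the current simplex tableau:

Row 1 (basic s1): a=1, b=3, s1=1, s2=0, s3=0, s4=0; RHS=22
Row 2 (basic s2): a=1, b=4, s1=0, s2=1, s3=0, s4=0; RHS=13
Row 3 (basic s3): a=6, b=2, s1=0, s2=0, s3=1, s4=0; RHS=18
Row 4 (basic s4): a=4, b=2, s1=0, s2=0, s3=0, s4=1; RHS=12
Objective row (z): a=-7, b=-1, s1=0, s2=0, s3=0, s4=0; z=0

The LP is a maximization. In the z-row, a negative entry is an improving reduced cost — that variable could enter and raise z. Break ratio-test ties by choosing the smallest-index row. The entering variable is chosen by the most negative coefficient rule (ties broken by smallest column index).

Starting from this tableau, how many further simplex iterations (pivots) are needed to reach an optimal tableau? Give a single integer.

1

pivot: a in, s3 out → z = 21
No improving column remains; optimal.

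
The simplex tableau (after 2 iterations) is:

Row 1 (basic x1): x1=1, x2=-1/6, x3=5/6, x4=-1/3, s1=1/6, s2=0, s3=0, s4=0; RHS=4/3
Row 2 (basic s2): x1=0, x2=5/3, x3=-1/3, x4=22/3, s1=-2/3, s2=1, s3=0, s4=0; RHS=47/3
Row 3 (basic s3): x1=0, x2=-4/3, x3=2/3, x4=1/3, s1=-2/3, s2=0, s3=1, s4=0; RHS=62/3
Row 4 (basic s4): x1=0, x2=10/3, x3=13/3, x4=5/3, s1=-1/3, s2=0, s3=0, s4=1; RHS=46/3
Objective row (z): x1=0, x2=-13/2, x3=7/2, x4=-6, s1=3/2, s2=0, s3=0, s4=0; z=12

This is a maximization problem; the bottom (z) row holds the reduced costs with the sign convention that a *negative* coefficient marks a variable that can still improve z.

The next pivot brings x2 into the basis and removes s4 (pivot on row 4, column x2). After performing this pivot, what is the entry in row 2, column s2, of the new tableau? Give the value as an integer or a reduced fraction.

1

Pivot element is row 4, column x2: 10/3.
Normalize row 4: new (row 4, s2) = 0/(10/3) = 0.
row 2 ← row 2 − (5/3)·(new row 4): 1 − (5/3)·0 = 1.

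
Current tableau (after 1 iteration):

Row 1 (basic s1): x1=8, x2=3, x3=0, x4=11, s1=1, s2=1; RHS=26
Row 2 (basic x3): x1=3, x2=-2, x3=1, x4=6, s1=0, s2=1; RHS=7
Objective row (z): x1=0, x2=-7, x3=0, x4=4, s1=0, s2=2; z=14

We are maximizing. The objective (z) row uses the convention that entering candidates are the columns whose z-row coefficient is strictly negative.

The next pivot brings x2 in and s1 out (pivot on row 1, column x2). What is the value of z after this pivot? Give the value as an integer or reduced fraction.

224/3

Minimum ratio for x2: 26/3 = 26/3.
z changes by −(z-row coeff of x2)·ratio = −(-7)·(26/3) = 182/3.
New z = 14 + (182/3) = 224/3.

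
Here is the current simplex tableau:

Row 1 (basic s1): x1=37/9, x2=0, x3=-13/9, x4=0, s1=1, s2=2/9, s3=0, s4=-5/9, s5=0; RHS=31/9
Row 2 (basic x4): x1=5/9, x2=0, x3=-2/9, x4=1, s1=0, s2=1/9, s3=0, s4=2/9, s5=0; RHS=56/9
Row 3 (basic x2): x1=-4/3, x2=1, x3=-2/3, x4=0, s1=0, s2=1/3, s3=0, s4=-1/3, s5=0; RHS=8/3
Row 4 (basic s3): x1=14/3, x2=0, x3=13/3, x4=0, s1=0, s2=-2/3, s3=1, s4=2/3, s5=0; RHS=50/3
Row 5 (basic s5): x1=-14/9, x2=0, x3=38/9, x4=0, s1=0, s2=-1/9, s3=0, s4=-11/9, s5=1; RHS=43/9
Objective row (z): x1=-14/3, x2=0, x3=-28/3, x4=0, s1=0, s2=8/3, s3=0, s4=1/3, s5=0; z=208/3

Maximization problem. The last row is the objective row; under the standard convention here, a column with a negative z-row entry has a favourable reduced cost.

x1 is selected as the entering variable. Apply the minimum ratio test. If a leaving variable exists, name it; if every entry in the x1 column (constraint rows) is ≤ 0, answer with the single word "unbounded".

s1

Ratios: row 1 (s1): (31/9)/(37/9) = 31/37; row 2 (x4): (56/9)/(5/9) = 56/5; row 3 (x2): entry -4/3 ≤ 0, skip; row 4 (s3): (50/3)/(14/3) = 25/7; row 5 (s5): entry -14/9 ≤ 0, skip.
Minimum ratio is in the s1 row, so s1 leaves.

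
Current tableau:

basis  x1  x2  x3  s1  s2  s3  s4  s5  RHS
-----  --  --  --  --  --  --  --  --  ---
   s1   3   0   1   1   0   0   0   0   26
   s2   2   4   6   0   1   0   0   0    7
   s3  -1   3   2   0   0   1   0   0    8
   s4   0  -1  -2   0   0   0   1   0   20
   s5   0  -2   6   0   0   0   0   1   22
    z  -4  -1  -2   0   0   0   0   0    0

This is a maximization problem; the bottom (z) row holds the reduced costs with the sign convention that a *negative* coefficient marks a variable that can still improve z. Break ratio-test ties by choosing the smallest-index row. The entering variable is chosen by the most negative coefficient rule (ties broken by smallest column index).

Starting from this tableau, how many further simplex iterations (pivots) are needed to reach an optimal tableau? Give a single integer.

pivot: x1 in, s2 out → z = 14
No improving column remains; optimal.

1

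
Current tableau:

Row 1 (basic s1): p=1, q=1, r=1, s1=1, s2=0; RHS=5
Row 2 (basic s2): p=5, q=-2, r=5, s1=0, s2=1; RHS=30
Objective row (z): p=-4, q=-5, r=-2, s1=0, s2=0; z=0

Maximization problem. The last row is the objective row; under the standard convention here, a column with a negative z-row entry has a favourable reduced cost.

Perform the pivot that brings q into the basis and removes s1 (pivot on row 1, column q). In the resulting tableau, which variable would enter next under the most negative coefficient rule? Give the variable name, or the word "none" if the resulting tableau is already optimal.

none

Pivot element 1. New z-row = old z-row − (-5)·(row 1/1).
Updated z-row coefficients: p: 1, q: 0, r: 3, s1: 5, s2: 0.
No coefficient is strictly negative; the tableau after this pivot is optimal.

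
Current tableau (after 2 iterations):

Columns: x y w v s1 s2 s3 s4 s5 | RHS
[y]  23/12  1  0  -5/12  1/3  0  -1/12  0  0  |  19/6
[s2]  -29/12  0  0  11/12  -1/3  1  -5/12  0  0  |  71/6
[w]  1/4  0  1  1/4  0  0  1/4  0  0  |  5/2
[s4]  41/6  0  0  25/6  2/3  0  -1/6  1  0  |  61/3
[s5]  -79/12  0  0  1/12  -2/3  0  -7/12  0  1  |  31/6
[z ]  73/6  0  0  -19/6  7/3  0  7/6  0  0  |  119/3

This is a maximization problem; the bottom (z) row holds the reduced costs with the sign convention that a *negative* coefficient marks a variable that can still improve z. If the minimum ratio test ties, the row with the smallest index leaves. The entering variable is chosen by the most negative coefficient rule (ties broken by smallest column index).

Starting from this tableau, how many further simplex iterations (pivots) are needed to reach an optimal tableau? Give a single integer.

1

pivot: v in, s4 out → z = 1378/25
No improving column remains; optimal.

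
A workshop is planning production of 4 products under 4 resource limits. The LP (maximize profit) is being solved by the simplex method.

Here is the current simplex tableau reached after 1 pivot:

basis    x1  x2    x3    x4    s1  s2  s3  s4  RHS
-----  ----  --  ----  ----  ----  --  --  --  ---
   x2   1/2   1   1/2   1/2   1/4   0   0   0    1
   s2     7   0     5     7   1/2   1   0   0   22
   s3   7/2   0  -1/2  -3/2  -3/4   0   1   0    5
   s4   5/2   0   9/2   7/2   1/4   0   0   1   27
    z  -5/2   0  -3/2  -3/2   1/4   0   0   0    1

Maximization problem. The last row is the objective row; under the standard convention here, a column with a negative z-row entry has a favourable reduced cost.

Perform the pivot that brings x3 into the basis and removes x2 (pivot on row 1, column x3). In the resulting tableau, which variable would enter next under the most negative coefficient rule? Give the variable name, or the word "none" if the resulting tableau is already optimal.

x1

Pivot element 1/2. New z-row = old z-row − (-3/2)·(row 1/(1/2)).
Updated z-row coefficients: x1: -1, x2: 3, x3: 0, x4: 0, s1: 1, s2: 0, s3: 0, s4: 0.
The most negative is -1 in column x1, so x1 would enter next.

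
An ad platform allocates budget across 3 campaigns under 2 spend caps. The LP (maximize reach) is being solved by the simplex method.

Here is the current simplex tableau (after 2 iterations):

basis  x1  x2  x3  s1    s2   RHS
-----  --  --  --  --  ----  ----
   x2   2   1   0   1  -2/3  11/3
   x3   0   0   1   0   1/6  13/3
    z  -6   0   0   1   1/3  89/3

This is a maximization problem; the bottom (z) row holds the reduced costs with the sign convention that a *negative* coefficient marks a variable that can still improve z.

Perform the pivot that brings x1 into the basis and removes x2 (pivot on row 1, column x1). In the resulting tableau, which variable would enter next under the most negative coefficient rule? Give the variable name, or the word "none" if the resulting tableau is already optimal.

s2

Pivot element 2. New z-row = old z-row − (-6)·(row 1/2).
Updated z-row coefficients: x1: 0, x2: 3, x3: 0, s1: 4, s2: -5/3.
The most negative is -5/3 in column s2, so s2 would enter next.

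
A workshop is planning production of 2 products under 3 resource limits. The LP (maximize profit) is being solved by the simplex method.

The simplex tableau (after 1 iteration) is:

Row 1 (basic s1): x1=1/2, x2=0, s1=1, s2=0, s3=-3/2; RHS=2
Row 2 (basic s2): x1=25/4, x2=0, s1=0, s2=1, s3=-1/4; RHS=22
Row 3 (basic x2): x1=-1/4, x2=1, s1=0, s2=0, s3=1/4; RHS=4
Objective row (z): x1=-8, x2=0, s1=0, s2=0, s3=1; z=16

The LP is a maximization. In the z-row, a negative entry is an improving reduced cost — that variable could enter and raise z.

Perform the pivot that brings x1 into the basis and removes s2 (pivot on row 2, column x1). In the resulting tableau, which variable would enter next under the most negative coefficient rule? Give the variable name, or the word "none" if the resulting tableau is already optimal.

Pivot element 25/4. New z-row = old z-row − (-8)·(row 2/(25/4)).
Updated z-row coefficients: x1: 0, x2: 0, s1: 0, s2: 32/25, s3: 17/25.
No coefficient is strictly negative; the tableau after this pivot is optimal.

none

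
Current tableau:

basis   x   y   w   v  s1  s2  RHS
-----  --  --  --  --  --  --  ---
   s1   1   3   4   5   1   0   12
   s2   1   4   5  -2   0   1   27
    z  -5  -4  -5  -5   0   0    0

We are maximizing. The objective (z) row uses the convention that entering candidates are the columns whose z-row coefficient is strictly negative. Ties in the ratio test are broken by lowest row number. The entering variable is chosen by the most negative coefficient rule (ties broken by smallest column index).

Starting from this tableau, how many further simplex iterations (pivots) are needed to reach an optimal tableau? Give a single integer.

1

pivot: x in, s1 out → z = 60
No improving column remains; optimal.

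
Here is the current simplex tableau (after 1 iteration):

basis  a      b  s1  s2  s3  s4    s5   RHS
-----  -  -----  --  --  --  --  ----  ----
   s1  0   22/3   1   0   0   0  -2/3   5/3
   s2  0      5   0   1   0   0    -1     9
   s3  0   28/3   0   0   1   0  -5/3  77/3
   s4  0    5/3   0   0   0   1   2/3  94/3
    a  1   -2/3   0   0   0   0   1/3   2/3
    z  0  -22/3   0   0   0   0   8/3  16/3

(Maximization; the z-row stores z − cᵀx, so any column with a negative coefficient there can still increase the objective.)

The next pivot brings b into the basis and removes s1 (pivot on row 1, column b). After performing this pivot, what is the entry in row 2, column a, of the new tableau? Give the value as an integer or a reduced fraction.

0

Pivot element is row 1, column b: 22/3.
Normalize row 1: new (row 1, a) = 0/(22/3) = 0.
row 2 ← row 2 − 5·(new row 1): 0 − 5·0 = 0.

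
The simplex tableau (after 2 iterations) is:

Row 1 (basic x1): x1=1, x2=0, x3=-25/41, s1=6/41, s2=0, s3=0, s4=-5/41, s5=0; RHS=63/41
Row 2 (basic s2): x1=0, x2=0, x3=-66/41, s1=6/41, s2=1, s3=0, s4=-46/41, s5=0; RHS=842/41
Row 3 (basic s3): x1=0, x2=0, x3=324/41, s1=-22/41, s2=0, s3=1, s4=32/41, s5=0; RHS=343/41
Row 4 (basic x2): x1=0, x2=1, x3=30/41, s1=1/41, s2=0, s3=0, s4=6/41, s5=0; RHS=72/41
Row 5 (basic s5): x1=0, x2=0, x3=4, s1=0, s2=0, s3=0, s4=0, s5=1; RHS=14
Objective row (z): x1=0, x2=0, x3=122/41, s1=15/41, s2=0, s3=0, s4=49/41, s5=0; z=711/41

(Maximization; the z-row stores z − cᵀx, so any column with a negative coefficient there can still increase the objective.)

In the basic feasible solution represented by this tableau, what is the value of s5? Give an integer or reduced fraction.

s5 is basic (row 5); its value is the RHS of that row: 14.

14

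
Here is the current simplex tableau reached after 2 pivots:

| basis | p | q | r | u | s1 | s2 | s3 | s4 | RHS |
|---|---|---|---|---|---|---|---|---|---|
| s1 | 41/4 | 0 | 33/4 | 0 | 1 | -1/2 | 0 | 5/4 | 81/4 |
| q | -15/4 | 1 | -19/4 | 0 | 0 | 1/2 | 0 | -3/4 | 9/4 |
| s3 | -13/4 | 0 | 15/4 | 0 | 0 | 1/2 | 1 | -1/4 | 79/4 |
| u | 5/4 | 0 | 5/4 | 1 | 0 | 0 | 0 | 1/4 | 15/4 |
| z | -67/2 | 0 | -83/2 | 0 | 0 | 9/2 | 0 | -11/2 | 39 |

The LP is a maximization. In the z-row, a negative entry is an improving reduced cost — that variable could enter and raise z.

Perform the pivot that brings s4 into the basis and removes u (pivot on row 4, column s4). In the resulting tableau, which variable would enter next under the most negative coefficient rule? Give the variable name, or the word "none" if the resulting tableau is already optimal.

r

Pivot element 1/4. New z-row = old z-row − (-11/2)·(row 4/(1/4)).
Updated z-row coefficients: p: -6, q: 0, r: -14, u: 22, s1: 0, s2: 9/2, s3: 0, s4: 0.
The most negative is -14 in column r, so r would enter next.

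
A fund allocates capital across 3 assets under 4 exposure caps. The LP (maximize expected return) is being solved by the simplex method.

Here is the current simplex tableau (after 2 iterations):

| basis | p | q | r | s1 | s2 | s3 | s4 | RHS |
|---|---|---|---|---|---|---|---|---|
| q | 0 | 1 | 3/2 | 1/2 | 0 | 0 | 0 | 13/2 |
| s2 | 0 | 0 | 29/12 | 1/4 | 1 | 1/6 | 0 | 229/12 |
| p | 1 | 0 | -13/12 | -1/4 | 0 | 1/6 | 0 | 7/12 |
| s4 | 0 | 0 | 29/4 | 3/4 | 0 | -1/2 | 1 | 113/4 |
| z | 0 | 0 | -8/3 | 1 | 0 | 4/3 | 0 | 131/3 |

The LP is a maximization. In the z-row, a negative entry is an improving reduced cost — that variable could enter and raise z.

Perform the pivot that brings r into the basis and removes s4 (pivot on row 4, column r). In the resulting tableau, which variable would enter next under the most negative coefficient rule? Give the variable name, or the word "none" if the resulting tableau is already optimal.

Pivot element 29/4. New z-row = old z-row − (-8/3)·(row 4/(29/4)).
Updated z-row coefficients: p: 0, q: 0, r: 0, s1: 37/29, s2: 0, s3: 100/87, s4: 32/87.
No coefficient is strictly negative; the tableau after this pivot is optimal.

none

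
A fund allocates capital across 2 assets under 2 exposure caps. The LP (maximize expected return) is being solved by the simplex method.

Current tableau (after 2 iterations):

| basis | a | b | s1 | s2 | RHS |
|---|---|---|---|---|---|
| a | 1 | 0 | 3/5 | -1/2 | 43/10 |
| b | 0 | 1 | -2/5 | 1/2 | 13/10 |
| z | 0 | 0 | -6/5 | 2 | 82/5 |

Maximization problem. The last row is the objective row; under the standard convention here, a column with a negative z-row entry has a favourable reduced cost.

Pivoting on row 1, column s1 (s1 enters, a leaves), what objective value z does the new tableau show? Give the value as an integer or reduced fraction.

Minimum ratio for s1: (43/10)/(3/5) = 43/6.
z changes by −(z-row coeff of s1)·ratio = −(-6/5)·(43/6) = 43/5.
New z = 82/5 + (43/5) = 25.

25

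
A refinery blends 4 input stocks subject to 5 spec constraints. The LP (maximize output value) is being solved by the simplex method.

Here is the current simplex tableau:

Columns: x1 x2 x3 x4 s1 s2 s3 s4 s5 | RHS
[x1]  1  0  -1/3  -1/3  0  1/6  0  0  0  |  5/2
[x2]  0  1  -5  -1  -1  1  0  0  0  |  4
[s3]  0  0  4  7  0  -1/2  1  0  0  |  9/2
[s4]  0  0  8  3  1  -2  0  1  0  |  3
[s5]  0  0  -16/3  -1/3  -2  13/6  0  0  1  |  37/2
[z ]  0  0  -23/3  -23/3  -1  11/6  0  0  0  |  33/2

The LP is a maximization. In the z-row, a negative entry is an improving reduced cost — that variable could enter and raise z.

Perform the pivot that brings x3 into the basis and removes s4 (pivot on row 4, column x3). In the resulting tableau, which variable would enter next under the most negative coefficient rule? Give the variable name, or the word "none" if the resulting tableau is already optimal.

Pivot element 8. New z-row = old z-row − (-23/3)·(row 4/8).
Updated z-row coefficients: x1: 0, x2: 0, x3: 0, x4: -115/24, s1: -1/24, s2: -1/12, s3: 0, s4: 23/24, s5: 0.
The most negative is -115/24 in column x4, so x4 would enter next.

x4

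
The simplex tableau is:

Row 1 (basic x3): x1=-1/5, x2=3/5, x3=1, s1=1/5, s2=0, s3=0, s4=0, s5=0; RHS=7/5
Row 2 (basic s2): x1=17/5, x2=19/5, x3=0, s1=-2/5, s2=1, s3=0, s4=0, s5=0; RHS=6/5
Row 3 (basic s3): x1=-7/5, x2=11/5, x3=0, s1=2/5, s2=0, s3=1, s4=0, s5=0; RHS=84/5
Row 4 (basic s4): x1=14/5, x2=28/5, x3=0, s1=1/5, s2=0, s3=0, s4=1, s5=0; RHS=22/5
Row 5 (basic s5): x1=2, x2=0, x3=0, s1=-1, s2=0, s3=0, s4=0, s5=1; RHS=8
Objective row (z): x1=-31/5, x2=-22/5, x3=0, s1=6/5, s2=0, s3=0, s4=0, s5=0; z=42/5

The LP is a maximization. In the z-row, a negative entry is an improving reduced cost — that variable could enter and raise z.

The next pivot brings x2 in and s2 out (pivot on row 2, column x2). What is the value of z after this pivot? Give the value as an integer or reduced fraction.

186/19

Minimum ratio for x2: (6/5)/(19/5) = 6/19.
z changes by −(z-row coeff of x2)·ratio = −(-22/5)·(6/19) = 132/95.
New z = 42/5 + (132/95) = 186/19.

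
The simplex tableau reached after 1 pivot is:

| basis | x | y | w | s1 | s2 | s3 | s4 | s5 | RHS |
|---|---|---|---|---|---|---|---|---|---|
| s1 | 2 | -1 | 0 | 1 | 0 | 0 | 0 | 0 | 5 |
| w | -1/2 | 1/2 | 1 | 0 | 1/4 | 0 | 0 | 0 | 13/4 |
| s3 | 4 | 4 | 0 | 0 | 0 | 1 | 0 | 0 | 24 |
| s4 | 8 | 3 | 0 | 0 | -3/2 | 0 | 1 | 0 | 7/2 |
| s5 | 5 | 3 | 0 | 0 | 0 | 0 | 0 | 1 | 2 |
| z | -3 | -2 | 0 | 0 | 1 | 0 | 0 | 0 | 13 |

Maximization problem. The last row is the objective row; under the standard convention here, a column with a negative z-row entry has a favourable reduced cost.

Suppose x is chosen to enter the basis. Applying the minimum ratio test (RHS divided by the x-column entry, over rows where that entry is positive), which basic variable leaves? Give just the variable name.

s5

Ratios: row 1 (s1): 5/2 = 5/2; row 2 (w): entry -1/2 ≤ 0, skip; row 3 (s3): 24/4 = 6; row 4 (s4): (7/2)/8 = 7/16; row 5 (s5): 2/5 = 2/5.
Minimum ratio 2/5 is in the s5 row, so s5 leaves.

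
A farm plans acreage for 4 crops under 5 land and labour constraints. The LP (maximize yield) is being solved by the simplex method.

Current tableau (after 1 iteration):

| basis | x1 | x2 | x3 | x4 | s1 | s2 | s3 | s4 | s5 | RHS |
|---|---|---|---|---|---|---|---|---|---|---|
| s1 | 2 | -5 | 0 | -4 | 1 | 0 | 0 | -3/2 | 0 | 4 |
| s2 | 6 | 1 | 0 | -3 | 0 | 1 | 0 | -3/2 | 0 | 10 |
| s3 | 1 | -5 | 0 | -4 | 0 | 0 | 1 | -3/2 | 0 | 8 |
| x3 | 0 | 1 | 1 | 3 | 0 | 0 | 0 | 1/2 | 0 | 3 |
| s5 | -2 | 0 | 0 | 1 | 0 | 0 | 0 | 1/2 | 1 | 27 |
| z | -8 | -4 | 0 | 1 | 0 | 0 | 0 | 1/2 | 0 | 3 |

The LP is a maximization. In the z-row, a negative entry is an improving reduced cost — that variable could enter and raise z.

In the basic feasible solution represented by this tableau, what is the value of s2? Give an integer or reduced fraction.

s2 is basic (row 2); its value is the RHS of that row: 10.

10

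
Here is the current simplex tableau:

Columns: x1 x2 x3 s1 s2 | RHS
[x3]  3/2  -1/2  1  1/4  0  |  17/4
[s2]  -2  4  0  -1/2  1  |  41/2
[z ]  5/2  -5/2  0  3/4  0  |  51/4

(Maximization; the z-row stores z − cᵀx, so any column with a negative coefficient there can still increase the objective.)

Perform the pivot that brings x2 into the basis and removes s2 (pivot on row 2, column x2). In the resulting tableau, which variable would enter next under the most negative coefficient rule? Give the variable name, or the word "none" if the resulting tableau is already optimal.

Pivot element 4. New z-row = old z-row − (-5/2)·(row 2/4).
Updated z-row coefficients: x1: 5/4, x2: 0, x3: 0, s1: 7/16, s2: 5/8.
No coefficient is strictly negative; the tableau after this pivot is optimal.

none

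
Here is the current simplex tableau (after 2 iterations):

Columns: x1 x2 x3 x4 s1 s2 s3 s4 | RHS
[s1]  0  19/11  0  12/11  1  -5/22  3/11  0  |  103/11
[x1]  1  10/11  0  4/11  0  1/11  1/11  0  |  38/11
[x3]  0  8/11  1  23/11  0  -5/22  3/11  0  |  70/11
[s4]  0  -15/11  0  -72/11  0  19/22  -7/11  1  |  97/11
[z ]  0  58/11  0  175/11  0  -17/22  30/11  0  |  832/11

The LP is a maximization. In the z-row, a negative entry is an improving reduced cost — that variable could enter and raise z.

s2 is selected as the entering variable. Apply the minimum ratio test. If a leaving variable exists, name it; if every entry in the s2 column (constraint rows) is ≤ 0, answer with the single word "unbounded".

s4

Ratios: row 1 (s1): entry -5/22 ≤ 0, skip; row 2 (x1): (38/11)/(1/11) = 38; row 3 (x3): entry -5/22 ≤ 0, skip; row 4 (s4): (97/11)/(19/22) = 194/19.
Minimum ratio is in the s4 row, so s4 leaves.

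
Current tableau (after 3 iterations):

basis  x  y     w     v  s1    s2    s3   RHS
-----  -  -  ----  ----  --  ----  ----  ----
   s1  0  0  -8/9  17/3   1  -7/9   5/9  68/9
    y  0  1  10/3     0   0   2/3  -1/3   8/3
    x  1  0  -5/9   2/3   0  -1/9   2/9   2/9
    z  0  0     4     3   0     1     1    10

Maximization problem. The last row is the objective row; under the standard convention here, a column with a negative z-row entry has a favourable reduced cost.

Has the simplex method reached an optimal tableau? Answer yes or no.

yes

No objective-row coefficient is strictly negative, so no entering variable exists; the tableau is optimal.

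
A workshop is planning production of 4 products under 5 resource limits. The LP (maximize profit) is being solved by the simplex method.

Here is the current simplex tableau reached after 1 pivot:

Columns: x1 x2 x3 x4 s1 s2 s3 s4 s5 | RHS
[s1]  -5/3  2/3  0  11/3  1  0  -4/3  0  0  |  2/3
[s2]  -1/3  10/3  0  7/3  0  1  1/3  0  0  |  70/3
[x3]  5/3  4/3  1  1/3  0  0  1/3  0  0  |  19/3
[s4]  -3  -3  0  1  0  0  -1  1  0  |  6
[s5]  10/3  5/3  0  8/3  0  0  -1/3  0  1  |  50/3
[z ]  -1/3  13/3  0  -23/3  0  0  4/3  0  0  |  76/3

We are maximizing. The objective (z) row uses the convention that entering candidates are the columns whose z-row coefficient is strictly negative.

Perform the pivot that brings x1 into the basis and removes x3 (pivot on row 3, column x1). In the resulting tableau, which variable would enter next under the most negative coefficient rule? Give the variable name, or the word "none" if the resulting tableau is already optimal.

Pivot element 5/3. New z-row = old z-row − (-1/3)·(row 3/(5/3)).
Updated z-row coefficients: x1: 0, x2: 23/5, x3: 1/5, x4: -38/5, s1: 0, s2: 0, s3: 7/5, s4: 0, s5: 0.
The most negative is -38/5 in column x4, so x4 would enter next.

x4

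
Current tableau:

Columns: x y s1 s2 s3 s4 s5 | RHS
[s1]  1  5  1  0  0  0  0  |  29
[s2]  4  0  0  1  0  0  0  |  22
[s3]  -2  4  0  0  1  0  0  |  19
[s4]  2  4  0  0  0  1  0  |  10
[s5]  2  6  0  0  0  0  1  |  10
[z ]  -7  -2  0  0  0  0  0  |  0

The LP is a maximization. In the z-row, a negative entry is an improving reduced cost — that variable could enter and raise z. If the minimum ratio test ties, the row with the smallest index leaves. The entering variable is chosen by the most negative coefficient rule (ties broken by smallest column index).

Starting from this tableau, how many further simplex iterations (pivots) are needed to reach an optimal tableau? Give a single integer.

pivot: x in, s4 out → z = 35
No improving column remains; optimal.

1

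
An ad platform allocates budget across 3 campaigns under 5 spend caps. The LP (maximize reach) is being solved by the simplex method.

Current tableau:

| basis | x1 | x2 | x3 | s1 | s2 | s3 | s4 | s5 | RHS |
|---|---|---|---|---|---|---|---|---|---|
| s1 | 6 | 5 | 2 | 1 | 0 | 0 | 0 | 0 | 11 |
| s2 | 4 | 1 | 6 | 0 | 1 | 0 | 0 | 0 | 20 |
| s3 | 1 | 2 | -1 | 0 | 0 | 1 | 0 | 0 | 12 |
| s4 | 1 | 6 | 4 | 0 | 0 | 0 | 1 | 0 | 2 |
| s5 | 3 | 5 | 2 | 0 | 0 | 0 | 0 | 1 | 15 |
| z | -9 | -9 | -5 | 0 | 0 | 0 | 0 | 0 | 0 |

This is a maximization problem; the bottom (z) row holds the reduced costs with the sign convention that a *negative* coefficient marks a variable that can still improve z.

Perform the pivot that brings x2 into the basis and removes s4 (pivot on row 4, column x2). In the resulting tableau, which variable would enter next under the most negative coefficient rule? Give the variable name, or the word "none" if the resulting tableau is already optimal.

x1

Pivot element 6. New z-row = old z-row − (-9)·(row 4/6).
Updated z-row coefficients: x1: -15/2, x2: 0, x3: 1, s1: 0, s2: 0, s3: 0, s4: 3/2, s5: 0.
The most negative is -15/2 in column x1, so x1 would enter next.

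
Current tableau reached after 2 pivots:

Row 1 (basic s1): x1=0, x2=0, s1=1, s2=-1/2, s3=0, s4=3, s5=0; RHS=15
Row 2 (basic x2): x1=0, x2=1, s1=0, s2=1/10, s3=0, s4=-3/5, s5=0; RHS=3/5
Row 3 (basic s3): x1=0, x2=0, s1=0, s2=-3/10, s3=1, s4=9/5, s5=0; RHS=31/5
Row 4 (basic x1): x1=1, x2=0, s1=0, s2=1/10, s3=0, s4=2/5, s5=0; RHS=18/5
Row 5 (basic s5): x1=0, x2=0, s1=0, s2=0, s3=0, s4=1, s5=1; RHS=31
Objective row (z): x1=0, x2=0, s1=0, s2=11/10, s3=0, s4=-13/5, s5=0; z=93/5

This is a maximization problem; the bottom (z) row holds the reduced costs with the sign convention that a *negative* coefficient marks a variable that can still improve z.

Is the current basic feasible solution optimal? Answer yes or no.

no

Column s4 has objective-row coefficient -13/5, which is negative; an improving pivot exists, so not yet optimal.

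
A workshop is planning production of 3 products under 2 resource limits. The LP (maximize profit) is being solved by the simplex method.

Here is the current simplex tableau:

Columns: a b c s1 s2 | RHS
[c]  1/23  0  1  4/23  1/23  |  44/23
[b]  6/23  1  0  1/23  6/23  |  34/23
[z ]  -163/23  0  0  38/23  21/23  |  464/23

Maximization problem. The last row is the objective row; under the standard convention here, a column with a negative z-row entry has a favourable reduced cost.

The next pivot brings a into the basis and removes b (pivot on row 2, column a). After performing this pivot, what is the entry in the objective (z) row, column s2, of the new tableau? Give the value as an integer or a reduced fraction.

8

Pivot element is row 2, column a: 6/23.
Normalize row 2: new (row 2, s2) = (6/23)/(6/23) = 1.
z-row ← z-row − (-163/23)·(new row 2): 21/23 − (-163/23)·1 = 8.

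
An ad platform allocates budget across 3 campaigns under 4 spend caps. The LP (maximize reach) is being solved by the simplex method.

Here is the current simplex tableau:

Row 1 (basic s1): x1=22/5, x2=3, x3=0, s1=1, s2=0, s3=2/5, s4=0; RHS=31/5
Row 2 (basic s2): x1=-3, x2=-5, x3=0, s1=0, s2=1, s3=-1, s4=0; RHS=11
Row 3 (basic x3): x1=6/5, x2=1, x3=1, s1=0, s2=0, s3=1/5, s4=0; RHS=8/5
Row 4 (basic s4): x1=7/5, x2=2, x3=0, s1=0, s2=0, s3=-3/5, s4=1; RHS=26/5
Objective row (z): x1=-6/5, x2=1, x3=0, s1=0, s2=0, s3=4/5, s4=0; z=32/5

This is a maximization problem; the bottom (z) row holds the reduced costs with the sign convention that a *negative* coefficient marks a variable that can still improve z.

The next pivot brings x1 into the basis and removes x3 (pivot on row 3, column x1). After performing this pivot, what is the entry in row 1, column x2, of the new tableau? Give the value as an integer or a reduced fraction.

-2/3

Pivot element is row 3, column x1: 6/5.
Normalize row 3: new (row 3, x2) = 1/(6/5) = 5/6.
row 1 ← row 1 − (22/5)·(new row 3): 3 − (22/5)·(5/6) = -2/3.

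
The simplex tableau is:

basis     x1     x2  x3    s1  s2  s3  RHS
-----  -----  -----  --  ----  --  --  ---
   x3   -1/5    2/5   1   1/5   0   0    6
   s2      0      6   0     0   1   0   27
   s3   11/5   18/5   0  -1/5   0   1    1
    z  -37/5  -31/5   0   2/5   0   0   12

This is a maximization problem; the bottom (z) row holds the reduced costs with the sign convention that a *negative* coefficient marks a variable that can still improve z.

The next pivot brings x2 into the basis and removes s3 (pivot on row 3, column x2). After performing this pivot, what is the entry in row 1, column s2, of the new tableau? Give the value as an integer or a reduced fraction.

0

Pivot element is row 3, column x2: 18/5.
Normalize row 3: new (row 3, s2) = 0/(18/5) = 0.
row 1 ← row 1 − (2/5)·(new row 3): 0 − (2/5)·0 = 0.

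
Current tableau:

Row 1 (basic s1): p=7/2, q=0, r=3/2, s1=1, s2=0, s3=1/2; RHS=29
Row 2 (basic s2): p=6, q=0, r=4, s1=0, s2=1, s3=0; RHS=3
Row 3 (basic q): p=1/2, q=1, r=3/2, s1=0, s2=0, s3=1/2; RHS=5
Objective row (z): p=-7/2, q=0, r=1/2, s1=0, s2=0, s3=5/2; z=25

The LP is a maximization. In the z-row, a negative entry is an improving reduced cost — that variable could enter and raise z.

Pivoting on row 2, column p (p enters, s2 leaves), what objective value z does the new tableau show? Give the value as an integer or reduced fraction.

Minimum ratio for p: 3/6 = 1/2.
z changes by −(z-row coeff of p)·ratio = −(-7/2)·(1/2) = 7/4.
New z = 25 + (7/4) = 107/4.

107/4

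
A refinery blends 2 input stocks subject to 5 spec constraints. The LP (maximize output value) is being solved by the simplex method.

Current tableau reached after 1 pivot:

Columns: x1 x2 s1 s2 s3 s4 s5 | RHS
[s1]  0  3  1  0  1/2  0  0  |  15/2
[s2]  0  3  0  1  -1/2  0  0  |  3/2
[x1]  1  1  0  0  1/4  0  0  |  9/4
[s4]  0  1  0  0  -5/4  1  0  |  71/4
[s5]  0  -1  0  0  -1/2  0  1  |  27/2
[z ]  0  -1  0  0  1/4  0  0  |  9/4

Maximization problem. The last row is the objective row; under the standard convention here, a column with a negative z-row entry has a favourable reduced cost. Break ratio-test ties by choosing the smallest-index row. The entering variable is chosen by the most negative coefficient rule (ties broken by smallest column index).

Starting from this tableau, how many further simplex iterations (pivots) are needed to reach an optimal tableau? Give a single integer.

pivot: x2 in, s2 out → z = 11/4
No improving column remains; optimal.

1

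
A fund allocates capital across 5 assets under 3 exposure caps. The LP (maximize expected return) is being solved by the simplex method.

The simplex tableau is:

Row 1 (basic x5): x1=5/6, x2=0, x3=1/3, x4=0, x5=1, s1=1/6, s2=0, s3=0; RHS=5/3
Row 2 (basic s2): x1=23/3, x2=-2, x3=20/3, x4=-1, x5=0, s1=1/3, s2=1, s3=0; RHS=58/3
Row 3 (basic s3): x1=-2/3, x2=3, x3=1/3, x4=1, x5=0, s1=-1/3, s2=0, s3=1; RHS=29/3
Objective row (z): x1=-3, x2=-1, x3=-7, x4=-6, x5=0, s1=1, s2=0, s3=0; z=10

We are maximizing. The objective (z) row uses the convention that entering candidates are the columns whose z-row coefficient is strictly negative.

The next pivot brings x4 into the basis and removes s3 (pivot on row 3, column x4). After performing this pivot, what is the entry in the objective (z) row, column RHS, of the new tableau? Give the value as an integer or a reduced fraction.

68

Pivot element is row 3, column x4: 1.
Normalize row 3: new (row 3, RHS) = (29/3)/1 = 29/3.
z-row ← z-row − (-6)·(new row 3): 10 − (-6)·(29/3) = 68.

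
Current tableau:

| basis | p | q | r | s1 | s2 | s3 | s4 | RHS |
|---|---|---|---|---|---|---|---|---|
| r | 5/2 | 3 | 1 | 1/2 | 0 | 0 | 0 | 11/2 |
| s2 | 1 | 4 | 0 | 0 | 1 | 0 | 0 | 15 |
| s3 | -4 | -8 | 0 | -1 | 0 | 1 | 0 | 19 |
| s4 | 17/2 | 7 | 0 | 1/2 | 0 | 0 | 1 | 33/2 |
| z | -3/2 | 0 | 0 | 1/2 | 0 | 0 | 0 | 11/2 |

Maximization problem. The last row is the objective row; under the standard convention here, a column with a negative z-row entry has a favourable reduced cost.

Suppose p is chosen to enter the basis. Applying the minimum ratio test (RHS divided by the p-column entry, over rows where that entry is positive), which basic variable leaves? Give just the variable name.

Ratios: row 1 (r): (11/2)/(5/2) = 11/5; row 2 (s2): 15/1 = 15; row 3 (s3): entry -4 ≤ 0, skip; row 4 (s4): (33/2)/(17/2) = 33/17.
Minimum ratio 33/17 is in the s4 row, so s4 leaves.

s4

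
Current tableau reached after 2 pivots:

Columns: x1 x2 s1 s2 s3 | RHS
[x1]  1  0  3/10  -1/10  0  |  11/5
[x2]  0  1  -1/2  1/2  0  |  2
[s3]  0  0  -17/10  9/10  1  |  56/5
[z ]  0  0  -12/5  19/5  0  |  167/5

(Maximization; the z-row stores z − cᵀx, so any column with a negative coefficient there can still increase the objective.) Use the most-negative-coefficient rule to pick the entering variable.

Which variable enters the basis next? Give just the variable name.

s1

Objective-row coefficients: x1: 0, x2: 0, s1: -12/5, s2: 19/5, s3: 0.
The most negative is -12/5 in column s1, so s1 enters.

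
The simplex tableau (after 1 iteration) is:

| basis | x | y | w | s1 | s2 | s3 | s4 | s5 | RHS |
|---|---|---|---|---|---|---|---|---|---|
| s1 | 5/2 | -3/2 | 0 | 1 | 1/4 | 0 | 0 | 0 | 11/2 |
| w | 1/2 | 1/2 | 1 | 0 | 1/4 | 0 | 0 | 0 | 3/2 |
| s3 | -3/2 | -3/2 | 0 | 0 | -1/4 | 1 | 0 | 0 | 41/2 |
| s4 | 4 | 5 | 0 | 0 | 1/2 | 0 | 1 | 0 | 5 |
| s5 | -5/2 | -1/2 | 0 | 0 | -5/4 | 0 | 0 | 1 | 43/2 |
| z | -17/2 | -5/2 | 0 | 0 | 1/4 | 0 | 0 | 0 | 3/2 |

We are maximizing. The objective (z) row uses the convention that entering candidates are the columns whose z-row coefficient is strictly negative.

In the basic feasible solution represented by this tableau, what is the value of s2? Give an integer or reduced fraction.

0

s2 is nonbasic (not in the basis column), so its value in the current BFS is 0.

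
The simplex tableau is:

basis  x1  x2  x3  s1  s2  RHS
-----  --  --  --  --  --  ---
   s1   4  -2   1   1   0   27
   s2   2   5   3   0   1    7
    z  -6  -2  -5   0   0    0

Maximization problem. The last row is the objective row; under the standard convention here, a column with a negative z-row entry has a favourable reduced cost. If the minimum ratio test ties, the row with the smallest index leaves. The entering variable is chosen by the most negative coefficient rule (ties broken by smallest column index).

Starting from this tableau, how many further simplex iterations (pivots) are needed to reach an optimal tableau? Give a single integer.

pivot: x1 in, s2 out → z = 21
No improving column remains; optimal.

1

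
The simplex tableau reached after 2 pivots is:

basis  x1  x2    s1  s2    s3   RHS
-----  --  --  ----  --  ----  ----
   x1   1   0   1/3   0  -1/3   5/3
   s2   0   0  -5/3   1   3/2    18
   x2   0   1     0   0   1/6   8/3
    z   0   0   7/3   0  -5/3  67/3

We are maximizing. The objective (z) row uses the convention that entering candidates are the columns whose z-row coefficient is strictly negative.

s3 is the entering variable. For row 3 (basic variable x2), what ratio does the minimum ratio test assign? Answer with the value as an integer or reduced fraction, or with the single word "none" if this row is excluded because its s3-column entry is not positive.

16

Ratio = RHS / (s3 entry) = (8/3) / (1/6) = 16.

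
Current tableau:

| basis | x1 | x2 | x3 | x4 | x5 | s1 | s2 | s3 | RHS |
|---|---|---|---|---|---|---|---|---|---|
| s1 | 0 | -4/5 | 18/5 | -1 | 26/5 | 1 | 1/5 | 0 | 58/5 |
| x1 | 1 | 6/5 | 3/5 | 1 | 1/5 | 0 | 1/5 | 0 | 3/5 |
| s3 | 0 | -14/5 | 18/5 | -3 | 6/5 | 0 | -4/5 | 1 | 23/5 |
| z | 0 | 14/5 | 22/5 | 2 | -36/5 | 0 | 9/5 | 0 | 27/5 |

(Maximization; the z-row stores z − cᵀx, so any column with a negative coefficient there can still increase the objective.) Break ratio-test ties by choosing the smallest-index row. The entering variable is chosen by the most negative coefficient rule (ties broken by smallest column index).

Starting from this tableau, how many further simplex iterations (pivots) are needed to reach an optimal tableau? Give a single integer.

pivot: x5 in, s1 out → z = 279/13
No improving column remains; optimal.

1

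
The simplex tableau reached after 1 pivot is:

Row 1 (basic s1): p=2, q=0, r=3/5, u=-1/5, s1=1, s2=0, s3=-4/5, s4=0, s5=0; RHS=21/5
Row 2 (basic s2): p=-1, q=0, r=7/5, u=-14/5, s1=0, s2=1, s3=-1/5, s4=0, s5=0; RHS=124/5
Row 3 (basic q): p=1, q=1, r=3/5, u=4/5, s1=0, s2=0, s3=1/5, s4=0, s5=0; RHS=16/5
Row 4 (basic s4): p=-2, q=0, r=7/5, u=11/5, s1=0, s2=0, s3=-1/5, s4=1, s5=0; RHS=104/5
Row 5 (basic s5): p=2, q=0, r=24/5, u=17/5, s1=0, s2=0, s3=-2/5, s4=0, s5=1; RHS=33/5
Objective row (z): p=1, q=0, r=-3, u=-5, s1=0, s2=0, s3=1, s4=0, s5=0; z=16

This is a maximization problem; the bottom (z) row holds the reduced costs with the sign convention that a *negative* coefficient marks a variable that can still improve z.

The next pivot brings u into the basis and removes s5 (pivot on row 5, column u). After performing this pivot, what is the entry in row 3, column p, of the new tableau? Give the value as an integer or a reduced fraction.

9/17

Pivot element is row 5, column u: 17/5.
Normalize row 5: new (row 5, p) = 2/(17/5) = 10/17.
row 3 ← row 3 − (4/5)·(new row 5): 1 − (4/5)·(10/17) = 9/17.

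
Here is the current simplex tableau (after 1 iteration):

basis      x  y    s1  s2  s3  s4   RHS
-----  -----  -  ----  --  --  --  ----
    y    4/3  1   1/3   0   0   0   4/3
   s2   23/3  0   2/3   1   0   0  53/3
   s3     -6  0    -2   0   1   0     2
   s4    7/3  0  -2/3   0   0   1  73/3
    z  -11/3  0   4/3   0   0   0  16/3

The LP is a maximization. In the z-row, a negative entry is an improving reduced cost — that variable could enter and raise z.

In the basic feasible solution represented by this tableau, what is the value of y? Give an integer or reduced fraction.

4/3

y is basic (row 1); its value is the RHS of that row: 4/3.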